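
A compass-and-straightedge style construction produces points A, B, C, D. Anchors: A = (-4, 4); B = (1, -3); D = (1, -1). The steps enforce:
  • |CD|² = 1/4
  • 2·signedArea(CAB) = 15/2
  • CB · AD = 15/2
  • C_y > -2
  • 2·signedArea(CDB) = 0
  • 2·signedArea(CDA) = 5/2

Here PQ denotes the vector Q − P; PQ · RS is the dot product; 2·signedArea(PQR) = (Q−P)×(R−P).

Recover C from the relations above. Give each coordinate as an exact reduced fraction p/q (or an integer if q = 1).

1. C_x = 1  [2·signedArea(CDB) = 0 ∩ CB · AD = 15/2]
2. C_y = -3/2  [2·signedArea(CDB) = 0 ∩ CB · AD = 15/2]
   → C = (1, -3/2)

C = (1, -3/2)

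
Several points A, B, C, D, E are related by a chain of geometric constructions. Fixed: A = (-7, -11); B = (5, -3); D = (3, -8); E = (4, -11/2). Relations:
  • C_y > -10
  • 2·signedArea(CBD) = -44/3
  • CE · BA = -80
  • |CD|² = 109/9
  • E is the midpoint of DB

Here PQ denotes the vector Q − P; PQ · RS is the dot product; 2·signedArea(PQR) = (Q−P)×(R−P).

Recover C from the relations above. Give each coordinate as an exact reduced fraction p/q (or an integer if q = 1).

C = (-1/3, -9)

1. C_x = -1/3  [CE · BA = -80 ∩ 2·signedArea(CBD) = -44/3]
2. C_y = -9  [CE · BA = -80 ∩ 2·signedArea(CBD) = -44/3]
   → C = (-1/3, -9)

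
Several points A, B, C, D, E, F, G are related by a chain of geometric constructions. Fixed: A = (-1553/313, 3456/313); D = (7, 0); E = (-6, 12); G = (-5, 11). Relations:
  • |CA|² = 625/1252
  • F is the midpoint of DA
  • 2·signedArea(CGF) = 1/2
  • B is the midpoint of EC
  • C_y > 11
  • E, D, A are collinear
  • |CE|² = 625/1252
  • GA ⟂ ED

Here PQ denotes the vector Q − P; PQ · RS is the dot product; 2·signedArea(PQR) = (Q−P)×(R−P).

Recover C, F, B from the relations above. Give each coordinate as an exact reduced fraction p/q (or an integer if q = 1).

1. F_x = 319/313  [F is the midpoint of DA]
2. F_y = 1728/313  [F is the midpoint of DA]
   → F = (319/313, 1728/313)
3. C_x = -3431/626  [line 1715/313·x + 1884/313·y + -24611/626 = 0 ∩ |CA|² = 625/1252]
4. C_y = 3606/313  [line 1715/313·x + 1884/313·y + -24611/626 = 0 ∩ |CA|² = 625/1252]
   → C = (-3431/626, 3606/313)
5. B_x = -7187/1252  [B is the midpoint of EC]
6. B_y = 3681/313  [B is the midpoint of EC]
   → B = (-7187/1252, 3681/313)

B = (-7187/1252, 3681/313)
C = (-3431/626, 3606/313)
F = (319/313, 1728/313)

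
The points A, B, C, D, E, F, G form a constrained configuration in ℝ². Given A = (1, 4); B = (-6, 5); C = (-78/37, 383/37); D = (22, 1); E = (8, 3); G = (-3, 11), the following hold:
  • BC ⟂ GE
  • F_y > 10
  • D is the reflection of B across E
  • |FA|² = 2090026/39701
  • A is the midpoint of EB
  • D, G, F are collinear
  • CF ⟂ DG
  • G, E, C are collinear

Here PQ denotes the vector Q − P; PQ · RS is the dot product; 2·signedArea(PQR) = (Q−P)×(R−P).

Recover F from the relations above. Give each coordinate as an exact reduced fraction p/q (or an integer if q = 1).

1. F_x = -2154/1073  [D, G, F are collinear ∩ CF ⟂ DG]
2. F_y = 11377/1073  [D, G, F are collinear ∩ CF ⟂ DG]
   → F = (-2154/1073, 11377/1073)

F = (-2154/1073, 11377/1073)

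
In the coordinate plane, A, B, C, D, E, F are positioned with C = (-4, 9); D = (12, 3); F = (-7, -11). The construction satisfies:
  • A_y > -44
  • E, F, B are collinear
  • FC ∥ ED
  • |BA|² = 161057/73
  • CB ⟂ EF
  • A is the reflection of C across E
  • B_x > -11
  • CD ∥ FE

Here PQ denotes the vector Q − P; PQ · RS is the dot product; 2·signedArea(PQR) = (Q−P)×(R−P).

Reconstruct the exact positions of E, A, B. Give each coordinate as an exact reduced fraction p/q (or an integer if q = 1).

1. E_x = 9  [FC ∥ ED ∩ CD ∥ FE]
2. E_y = -17  [FC ∥ ED ∩ CD ∥ FE]
   → E = (9, -17)
3. A_x = 22  [A is the reflection of C across E]
4. A_y = -43  [A is the reflection of C across E]
   → A = (22, -43)
5. B_x = -799/73  [E, F, B are collinear ∩ CB ⟂ EF]
6. B_y = -695/73  [E, F, B are collinear ∩ CB ⟂ EF]
   → B = (-799/73, -695/73)

A = (22, -43)
B = (-799/73, -695/73)
E = (9, -17)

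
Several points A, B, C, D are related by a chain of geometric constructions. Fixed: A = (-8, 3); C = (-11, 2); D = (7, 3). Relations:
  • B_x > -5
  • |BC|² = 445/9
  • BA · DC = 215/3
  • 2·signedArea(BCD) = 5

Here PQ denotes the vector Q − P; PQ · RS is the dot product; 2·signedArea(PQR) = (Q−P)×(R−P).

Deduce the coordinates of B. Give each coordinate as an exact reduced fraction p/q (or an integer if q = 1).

1. B_x = -4  [BA · DC = 215/3 ∩ 2·signedArea(BCD) = 5]
2. B_y = 8/3  [BA · DC = 215/3 ∩ 2·signedArea(BCD) = 5]
   → B = (-4, 8/3)

B = (-4, 8/3)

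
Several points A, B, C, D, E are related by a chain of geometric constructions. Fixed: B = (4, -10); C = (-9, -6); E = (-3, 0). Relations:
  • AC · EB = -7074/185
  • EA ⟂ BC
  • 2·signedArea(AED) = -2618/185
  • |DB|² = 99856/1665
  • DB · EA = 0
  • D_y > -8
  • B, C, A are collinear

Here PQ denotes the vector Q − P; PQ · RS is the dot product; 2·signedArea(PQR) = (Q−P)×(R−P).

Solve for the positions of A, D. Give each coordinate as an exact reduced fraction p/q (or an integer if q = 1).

1. A_x = -963/185  [B, C, A are collinear ∩ EA ⟂ BC]
2. A_y = -1326/185  [B, C, A are collinear ∩ EA ⟂ BC]
   → A = (-963/185, -1326/185)
3. D_x = -1888/555  [DB · EA = 0 ∩ 2·signedArea(AED) = -2618/185]
4. D_y = -4286/555  [DB · EA = 0 ∩ 2·signedArea(AED) = -2618/185]
   → D = (-1888/555, -4286/555)

A = (-963/185, -1326/185)
D = (-1888/555, -4286/555)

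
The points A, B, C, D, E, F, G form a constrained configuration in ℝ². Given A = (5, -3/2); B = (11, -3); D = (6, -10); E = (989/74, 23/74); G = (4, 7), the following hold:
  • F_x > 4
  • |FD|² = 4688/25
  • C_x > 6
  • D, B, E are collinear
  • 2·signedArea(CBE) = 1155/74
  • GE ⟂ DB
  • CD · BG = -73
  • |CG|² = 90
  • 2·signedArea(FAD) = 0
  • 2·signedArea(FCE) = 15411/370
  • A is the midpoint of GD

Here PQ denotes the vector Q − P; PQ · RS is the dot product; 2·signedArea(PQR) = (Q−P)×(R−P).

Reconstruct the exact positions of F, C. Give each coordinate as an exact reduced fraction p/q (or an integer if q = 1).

C = (7, -2)
F = (22/5, 18/5)

1. C_x = 7  [CD · BG = -73 ∩ 2·signedArea(CBE) = 1155/74]
2. C_y = -2  [CD · BG = -73 ∩ 2·signedArea(CBE) = 1155/74]
   → C = (7, -2)
3. F_x = 22/5  [2·signedArea(FAD) = 0 ∩ 2·signedArea(FCE) = 15411/370]
4. F_y = 18/5  [2·signedArea(FAD) = 0 ∩ 2·signedArea(FCE) = 15411/370]
   → F = (22/5, 18/5)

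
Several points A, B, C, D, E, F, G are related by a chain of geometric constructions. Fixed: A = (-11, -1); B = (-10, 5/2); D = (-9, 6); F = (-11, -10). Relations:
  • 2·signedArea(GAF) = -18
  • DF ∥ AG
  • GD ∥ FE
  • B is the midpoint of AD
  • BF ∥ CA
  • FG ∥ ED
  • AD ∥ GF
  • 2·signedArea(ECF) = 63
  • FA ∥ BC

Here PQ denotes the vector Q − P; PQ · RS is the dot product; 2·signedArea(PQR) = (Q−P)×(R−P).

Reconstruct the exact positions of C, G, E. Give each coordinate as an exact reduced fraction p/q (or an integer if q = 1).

1. C_x = -10  [BF ∥ CA ∩ FA ∥ BC]
2. C_y = 23/2  [BF ∥ CA ∩ FA ∥ BC]
   → C = (-10, 23/2)
3. G_x = -13  [AD ∥ GF ∩ DF ∥ AG]
4. G_y = -17  [AD ∥ GF ∩ DF ∥ AG]
   → G = (-13, -17)
5. E_x = -7  [FG ∥ ED ∩ GD ∥ FE]
6. E_y = 13  [FG ∥ ED ∩ GD ∥ FE]
   → E = (-7, 13)

C = (-10, 23/2)
E = (-7, 13)
G = (-13, -17)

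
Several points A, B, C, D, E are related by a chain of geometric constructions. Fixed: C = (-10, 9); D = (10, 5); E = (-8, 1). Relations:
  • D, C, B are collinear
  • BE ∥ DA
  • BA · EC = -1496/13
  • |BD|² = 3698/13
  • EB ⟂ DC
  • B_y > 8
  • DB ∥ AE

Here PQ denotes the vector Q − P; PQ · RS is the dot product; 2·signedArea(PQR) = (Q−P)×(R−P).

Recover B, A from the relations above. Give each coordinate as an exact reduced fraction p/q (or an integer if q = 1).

1. B_x = -85/13  [D, C, B are collinear ∩ EB ⟂ DC]
2. B_y = 108/13  [D, C, B are collinear ∩ EB ⟂ DC]
   → B = (-85/13, 108/13)
3. A_x = 111/13  [DB ∥ AE ∩ BE ∥ DA]
4. A_y = -30/13  [DB ∥ AE ∩ BE ∥ DA]
   → A = (111/13, -30/13)

A = (111/13, -30/13)
B = (-85/13, 108/13)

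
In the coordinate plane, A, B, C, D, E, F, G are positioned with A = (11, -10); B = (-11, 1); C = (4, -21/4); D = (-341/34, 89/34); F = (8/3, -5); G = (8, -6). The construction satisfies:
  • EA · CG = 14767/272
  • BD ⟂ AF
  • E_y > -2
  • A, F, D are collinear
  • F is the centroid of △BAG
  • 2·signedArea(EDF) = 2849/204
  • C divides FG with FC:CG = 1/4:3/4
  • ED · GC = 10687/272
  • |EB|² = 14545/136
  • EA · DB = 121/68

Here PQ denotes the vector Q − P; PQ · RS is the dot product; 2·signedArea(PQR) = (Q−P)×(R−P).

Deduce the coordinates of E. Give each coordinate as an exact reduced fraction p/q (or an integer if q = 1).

1. E_x = -69/68  [ED · GC = 10687/272 ∩ EA · DB = 121/68]
2. E_y = -115/68  [ED · GC = 10687/272 ∩ EA · DB = 121/68]
   → E = (-69/68, -115/68)

E = (-69/68, -115/68)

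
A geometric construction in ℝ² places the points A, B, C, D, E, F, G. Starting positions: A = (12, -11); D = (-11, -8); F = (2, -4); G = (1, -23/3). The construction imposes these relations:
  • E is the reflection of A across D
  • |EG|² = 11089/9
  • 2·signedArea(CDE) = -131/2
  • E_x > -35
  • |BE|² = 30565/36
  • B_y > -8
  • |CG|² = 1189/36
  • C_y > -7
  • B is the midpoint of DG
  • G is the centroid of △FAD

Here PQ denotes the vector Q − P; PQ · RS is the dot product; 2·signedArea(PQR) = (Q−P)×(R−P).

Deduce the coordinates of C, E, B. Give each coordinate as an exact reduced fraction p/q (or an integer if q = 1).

B = (-5, -47/6)
C = (-9/2, -6)
E = (-34, -5)

1. E_x = -34  [E is the reflection of A across D]
2. E_y = -5  [E is the reflection of A across D]
   → E = (-34, -5)
3. B_x = -5  [B is the midpoint of DG]
4. B_y = -47/6  [B is the midpoint of DG]
   → B = (-5, -47/6)
5. C_x = -9/2  [line -3·x + -23·y + -303/2 = 0 ∩ |CG|² = 1189/36]
6. C_y = -6  [line -3·x + -23·y + -303/2 = 0 ∩ |CG|² = 1189/36]
   → C = (-9/2, -6)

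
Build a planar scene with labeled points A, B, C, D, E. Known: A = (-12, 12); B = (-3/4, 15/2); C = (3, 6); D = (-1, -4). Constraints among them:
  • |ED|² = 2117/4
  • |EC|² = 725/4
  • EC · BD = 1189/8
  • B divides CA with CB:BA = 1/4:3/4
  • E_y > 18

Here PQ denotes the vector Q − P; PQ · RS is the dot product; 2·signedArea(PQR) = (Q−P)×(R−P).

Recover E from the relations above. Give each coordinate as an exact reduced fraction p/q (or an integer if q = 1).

E = (-1/2, 19)

1. E_x = -1/2  [line 1/4·x + 23/2·y + -1747/8 = 0 ∩ |ED|² = 2117/4]
2. E_y = 19  [line 1/4·x + 23/2·y + -1747/8 = 0 ∩ |ED|² = 2117/4]
   → E = (-1/2, 19)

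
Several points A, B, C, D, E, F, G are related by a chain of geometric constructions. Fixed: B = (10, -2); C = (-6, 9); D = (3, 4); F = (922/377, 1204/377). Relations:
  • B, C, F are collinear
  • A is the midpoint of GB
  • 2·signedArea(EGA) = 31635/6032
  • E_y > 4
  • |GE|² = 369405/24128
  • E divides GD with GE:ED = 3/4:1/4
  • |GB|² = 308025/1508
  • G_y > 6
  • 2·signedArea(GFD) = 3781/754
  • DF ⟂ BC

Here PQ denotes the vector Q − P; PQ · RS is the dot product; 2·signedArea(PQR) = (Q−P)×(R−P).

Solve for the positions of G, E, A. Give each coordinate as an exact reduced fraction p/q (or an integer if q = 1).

1. G_x = -670/377  [line -304/377·x + 209/377·y + -3629/754 = 0 ∩ |GB|² = 308025/1508]
2. G_y = 4597/754  [line -304/377·x + 209/377·y + -3629/754 = 0 ∩ |GB|² = 308025/1508]
   → G = (-670/377, 4597/754)
3. E_x = 2723/1508  [E divides GD with GE:ED = 3/4:1/4]
4. E_y = 13645/3016  [E divides GD with GE:ED = 3/4:1/4]
   → E = (2723/1508, 13645/3016)
5. A_x = 1550/377  [A is the midpoint of GB]
6. A_y = 3089/1508  [A is the midpoint of GB]
   → A = (1550/377, 3089/1508)

A = (1550/377, 3089/1508)
E = (2723/1508, 13645/3016)
G = (-670/377, 4597/754)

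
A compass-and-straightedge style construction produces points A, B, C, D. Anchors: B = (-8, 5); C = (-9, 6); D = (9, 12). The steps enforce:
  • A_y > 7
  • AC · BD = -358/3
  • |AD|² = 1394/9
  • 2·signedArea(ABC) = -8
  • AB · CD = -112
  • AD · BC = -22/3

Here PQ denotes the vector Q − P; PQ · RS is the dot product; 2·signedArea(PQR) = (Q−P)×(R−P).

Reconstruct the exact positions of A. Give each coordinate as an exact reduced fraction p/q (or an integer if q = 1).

1. A_x = -8/3  [AD · BC = -22/3 ∩ AB · CD = -112]
2. A_y = 23/3  [AD · BC = -22/3 ∩ AB · CD = -112]
   → A = (-8/3, 23/3)

A = (-8/3, 23/3)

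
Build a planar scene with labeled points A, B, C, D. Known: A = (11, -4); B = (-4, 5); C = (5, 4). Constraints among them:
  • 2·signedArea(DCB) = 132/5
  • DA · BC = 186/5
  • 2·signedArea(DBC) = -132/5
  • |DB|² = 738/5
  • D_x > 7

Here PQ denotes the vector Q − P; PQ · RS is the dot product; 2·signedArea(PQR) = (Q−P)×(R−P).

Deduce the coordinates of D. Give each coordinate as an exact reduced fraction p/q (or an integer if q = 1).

D = (37/5, 4/5)

1. D_x = 37/5  [DA · BC = 186/5 ∩ 2·signedArea(DCB) = 132/5]
2. D_y = 4/5  [DA · BC = 186/5 ∩ 2·signedArea(DCB) = 132/5]
   → D = (37/5, 4/5)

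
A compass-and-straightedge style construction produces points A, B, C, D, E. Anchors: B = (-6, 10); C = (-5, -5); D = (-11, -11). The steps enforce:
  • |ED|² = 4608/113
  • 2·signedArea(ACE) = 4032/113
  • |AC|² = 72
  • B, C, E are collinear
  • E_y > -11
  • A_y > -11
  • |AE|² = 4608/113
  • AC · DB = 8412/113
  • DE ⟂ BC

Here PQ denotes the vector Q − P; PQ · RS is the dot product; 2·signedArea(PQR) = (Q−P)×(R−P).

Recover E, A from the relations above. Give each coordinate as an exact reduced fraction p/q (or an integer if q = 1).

A = (197/113, -1147/113)
E = (-523/113, -1195/113)

1. E_x = -523/113  [B, C, E are collinear ∩ DE ⟂ BC]
2. E_y = -1195/113  [B, C, E are collinear ∩ DE ⟂ BC]
   → E = (-523/113, -1195/113)
3. A_x = 197/113  [2·signedArea(ACE) = 4032/113 ∩ AC · DB = 8412/113]
4. A_y = -1147/113  [2·signedArea(ACE) = 4032/113 ∩ AC · DB = 8412/113]
   → A = (197/113, -1147/113)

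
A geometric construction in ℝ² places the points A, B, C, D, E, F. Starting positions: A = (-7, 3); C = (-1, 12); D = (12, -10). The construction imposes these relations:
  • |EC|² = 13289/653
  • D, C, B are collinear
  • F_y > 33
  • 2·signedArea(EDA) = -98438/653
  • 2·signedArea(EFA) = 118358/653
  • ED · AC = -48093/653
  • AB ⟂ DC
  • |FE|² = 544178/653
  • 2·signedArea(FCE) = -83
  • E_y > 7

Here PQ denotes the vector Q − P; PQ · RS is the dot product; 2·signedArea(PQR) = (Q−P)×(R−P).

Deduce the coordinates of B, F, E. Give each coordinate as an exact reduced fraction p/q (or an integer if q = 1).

B = (907/653, 5196/653)
E = (-1439/653, 4997/653)
F = (-14, 34)

1. B_x = 907/653  [D, C, B are collinear ∩ AB ⟂ DC]
2. B_y = 5196/653  [D, C, B are collinear ∩ AB ⟂ DC]
   → B = (907/653, 5196/653)
3. E_x = -1439/653  [2·signedArea(EDA) = -98438/653 ∩ ED · AC = -48093/653]
4. E_y = 4997/653  [2·signedArea(EDA) = -98438/653 ∩ ED · AC = -48093/653]
   → E = (-1439/653, 4997/653)
5. F_x = -14  [2·signedArea(FCE) = -83 ∩ 2·signedArea(EFA) = 118358/653]
6. F_y = 34  [2·signedArea(FCE) = -83 ∩ 2·signedArea(EFA) = 118358/653]
   → F = (-14, 34)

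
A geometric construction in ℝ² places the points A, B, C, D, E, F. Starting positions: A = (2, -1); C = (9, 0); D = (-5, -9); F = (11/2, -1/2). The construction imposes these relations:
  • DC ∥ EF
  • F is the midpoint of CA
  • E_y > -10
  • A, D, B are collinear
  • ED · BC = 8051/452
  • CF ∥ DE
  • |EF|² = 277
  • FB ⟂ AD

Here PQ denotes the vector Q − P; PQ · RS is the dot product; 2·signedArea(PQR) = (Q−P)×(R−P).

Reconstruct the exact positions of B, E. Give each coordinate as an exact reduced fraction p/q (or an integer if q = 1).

B = (851/226, 115/113)
E = (-17/2, -19/2)

1. B_x = 851/226  [A, D, B are collinear ∩ FB ⟂ AD]
2. B_y = 115/113  [A, D, B are collinear ∩ FB ⟂ AD]
   → B = (851/226, 115/113)
3. E_x = -17/2  [DC ∥ EF ∩ CF ∥ DE]
4. E_y = -19/2  [DC ∥ EF ∩ CF ∥ DE]
   → E = (-17/2, -19/2)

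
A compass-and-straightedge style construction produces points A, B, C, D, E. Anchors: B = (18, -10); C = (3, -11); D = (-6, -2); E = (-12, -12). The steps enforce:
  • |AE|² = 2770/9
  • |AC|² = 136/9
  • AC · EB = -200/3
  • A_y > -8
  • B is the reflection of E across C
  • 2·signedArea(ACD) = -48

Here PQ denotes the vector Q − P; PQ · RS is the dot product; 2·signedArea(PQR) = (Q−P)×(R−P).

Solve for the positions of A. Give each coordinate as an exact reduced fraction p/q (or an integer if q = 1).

A = (5, -23/3)

1. A_x = 5  [2·signedArea(ACD) = -48 ∩ AC · EB = -200/3]
2. A_y = -23/3  [2·signedArea(ACD) = -48 ∩ AC · EB = -200/3]
   → A = (5, -23/3)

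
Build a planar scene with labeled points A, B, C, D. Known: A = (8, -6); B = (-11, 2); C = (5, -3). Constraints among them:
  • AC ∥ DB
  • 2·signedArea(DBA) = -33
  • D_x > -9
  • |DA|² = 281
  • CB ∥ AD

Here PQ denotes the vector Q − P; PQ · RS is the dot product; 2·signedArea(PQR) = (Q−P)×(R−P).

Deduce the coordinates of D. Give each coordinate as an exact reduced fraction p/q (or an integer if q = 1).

D = (-8, -1)

1. D_x = -8  [AC ∥ DB ∩ CB ∥ AD]
2. D_y = -1  [AC ∥ DB ∩ CB ∥ AD]
   → D = (-8, -1)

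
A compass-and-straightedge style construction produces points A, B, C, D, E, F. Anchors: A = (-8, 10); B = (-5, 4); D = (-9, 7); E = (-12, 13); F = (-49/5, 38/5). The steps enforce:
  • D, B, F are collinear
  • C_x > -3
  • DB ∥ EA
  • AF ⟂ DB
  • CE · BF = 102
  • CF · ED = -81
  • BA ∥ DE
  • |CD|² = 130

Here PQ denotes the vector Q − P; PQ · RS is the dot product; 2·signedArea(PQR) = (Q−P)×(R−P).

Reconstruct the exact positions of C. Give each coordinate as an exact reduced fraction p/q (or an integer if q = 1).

1. C_x = -2  [CF · ED = -81 ∩ CE · BF = 102]
2. C_y = -2  [CF · ED = -81 ∩ CE · BF = 102]
   → C = (-2, -2)

C = (-2, -2)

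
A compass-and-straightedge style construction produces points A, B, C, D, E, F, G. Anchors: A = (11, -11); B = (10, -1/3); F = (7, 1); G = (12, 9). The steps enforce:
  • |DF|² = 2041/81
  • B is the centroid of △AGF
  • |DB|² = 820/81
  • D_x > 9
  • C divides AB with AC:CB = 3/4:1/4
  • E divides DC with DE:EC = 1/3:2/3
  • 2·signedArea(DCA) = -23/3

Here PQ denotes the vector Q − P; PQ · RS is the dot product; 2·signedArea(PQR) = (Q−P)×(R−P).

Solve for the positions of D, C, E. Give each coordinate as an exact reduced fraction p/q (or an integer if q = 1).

1. C_x = 41/4  [C divides AB with AC:CB = 3/4:1/4]
2. C_y = -3  [C divides AB with AC:CB = 3/4:1/4]
   → C = (41/4, -3)
3. D_x = 28/3  [line 8·x + 3/4·y + -865/12 = 0 ∩ |DB|² = 820/81]
4. D_y = -31/9  [line 8·x + 3/4·y + -865/12 = 0 ∩ |DB|² = 820/81]
   → D = (28/3, -31/9)
5. E_x = 347/36  [E divides DC with DE:EC = 1/3:2/3]
6. E_y = -89/27  [E divides DC with DE:EC = 1/3:2/3]
   → E = (347/36, -89/27)

C = (41/4, -3)
D = (28/3, -31/9)
E = (347/36, -89/27)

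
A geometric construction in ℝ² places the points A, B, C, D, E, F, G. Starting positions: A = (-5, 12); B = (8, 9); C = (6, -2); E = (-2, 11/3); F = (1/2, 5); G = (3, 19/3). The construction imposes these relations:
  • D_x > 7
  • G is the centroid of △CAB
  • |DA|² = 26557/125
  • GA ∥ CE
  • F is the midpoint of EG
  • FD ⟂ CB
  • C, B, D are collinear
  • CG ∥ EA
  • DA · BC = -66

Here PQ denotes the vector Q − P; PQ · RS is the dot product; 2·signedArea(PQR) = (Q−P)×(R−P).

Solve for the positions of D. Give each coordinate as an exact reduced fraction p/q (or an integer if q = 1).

1. D_x = 882/125  [C, B, D are collinear ∩ FD ⟂ CB]
2. D_y = 476/125  [C, B, D are collinear ∩ FD ⟂ CB]
   → D = (882/125, 476/125)

D = (882/125, 476/125)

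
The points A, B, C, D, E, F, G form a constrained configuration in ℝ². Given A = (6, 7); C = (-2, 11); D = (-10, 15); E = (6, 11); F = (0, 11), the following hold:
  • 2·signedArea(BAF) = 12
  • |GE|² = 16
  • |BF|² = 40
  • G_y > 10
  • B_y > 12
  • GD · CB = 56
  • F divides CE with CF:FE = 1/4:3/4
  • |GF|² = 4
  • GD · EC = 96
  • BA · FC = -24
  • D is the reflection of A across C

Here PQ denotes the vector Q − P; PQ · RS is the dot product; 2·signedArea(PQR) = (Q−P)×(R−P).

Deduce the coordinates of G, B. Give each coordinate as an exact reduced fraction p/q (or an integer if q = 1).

1. G_x = 2  [GD · EC = 96]
2. G_y = 11  [|GF|² = 4]
   → G = (2, 11)
3. B_x = -6  [GD · CB = 56 ∩ BA · FC = -24]
4. B_y = 13  [GD · CB = 56 ∩ BA · FC = -24]
   → B = (-6, 13)

B = (-6, 13)
G = (2, 11)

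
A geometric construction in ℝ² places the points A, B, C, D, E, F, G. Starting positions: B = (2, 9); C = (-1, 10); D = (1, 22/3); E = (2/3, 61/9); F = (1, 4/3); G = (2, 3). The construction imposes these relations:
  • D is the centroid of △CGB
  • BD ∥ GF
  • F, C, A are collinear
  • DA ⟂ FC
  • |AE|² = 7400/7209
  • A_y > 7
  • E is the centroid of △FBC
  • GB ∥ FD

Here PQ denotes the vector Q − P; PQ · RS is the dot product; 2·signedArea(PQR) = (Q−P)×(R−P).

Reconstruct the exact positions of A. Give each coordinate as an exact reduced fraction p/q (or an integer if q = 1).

A = (-28/89, 1877/267)

1. A_x = -28/89  [F, C, A are collinear ∩ DA ⟂ FC]
2. A_y = 1877/267  [F, C, A are collinear ∩ DA ⟂ FC]
   → A = (-28/89, 1877/267)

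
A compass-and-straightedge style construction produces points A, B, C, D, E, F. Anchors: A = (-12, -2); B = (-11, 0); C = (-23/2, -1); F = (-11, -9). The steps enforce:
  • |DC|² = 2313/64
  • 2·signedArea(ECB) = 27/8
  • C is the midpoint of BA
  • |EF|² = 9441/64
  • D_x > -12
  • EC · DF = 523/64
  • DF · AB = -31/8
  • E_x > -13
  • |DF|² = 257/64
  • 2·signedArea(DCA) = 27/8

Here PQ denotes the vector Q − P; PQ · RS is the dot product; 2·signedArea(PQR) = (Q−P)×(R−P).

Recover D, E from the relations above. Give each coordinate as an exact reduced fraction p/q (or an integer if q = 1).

D = (-89/8, -7)
E = (-103/8, 3)

1. D_x = -89/8  [2·signedArea(DCA) = 27/8 ∩ DF · AB = -31/8]
2. D_y = -7  [2·signedArea(DCA) = 27/8 ∩ DF · AB = -31/8]
   → D = (-89/8, -7)
3. E_x = -103/8  [EC · DF = 523/64 ∩ 2·signedArea(ECB) = 27/8]
4. E_y = 3  [EC · DF = 523/64 ∩ 2·signedArea(ECB) = 27/8]
   → E = (-103/8, 3)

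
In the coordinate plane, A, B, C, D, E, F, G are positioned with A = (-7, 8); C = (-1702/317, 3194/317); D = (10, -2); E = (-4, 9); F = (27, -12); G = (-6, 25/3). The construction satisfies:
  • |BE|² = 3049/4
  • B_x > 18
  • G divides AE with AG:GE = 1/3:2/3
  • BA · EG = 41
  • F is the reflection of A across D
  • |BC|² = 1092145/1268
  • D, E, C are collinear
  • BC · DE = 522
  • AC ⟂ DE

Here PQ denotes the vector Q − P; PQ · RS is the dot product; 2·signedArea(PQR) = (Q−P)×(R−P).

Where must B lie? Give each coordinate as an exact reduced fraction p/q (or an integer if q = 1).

B = (37/2, -7)

1. B_x = 37/2  [BA · EG = 41 ∩ BC · DE = 522]
2. B_y = -7  [BA · EG = 41 ∩ BC · DE = 522]
   → B = (37/2, -7)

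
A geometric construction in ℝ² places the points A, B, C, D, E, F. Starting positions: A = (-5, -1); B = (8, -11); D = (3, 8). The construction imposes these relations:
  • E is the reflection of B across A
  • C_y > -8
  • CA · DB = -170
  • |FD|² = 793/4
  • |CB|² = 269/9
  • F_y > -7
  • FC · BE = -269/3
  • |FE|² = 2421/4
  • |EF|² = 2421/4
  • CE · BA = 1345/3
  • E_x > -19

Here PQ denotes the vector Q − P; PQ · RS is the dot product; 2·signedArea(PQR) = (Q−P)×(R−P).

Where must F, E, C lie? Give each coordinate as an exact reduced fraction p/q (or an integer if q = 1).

1. E_x = -18  [E is the reflection of B across A]
2. E_y = 9  [E is the reflection of B across A]
   → E = (-18, 9)
3. C_x = 11/3  [CE · BA = 1345/3 ∩ CA · DB = -170]
4. C_y = -23/3  [CE · BA = 1345/3 ∩ CA · DB = -170]
   → C = (11/3, -23/3)
5. F_x = 3/2  [line 26·x + -20·y + -159 = 0 ∩ |EF|² = 2421/4]
6. F_y = -6  [line 26·x + -20·y + -159 = 0 ∩ |EF|² = 2421/4]
   → F = (3/2, -6)

C = (11/3, -23/3)
E = (-18, 9)
F = (3/2, -6)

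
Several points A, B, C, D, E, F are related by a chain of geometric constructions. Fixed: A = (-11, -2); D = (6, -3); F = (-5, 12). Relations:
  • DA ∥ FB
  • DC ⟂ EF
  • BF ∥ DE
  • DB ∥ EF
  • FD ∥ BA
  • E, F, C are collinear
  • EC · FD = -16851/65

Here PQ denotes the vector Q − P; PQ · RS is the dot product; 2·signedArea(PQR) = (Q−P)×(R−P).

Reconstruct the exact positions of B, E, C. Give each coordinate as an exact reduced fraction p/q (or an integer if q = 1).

1. B_x = -22  [FD ∥ BA ∩ DA ∥ FB]
2. B_y = 13  [FD ∥ BA ∩ DA ∥ FB]
   → B = (-22, 13)
3. E_x = 23  [DB ∥ EF ∩ BF ∥ DE]
4. E_y = -4  [DB ∥ EF ∩ BF ∥ DE]
   → E = (23, -4)
5. C_x = 634/65  [E, F, C are collinear ∩ DC ⟂ EF]
6. C_y = 232/65  [E, F, C are collinear ∩ DC ⟂ EF]
   → C = (634/65, 232/65)

B = (-22, 13)
C = (634/65, 232/65)
E = (23, -4)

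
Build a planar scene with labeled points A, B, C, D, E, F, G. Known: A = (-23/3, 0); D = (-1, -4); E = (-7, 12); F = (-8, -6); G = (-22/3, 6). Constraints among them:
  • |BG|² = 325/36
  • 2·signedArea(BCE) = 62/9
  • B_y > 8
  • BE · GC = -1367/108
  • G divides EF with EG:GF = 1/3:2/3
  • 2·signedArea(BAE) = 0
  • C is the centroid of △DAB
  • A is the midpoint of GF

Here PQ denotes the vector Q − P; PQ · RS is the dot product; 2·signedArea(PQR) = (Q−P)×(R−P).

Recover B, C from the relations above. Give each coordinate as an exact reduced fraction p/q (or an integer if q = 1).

B = (-43/6, 9)
C = (-95/18, 5/3)

1. B_x = -43/6  [line -12·x + 2/3·y + -92 = 0 ∩ |BG|² = 325/36]
2. B_y = 9  [line -12·x + 2/3·y + -92 = 0 ∩ |BG|² = 325/36]
   → B = (-43/6, 9)
3. C_x = -95/18  [C is the centroid of △DAB]
4. C_y = 5/3  [C is the centroid of △DAB]
   → C = (-95/18, 5/3)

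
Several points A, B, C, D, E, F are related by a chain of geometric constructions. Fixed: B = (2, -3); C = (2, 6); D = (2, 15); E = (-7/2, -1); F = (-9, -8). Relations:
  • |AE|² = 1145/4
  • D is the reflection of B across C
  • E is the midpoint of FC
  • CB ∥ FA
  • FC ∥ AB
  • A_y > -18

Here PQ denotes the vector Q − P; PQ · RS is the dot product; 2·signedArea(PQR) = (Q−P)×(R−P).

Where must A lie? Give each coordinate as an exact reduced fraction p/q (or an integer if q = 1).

1. A_x = -9  [FC ∥ AB ∩ CB ∥ FA]
2. A_y = -17  [FC ∥ AB ∩ CB ∥ FA]
   → A = (-9, -17)

A = (-9, -17)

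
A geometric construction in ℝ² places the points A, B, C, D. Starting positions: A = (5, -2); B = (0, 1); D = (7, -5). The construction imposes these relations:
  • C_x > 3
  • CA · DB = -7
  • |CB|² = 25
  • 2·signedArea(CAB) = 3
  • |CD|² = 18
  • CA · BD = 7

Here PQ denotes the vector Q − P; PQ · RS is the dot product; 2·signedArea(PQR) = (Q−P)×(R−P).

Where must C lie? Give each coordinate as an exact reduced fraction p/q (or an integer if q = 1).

1. C_x = 4  [CA · BD = 7 ∩ 2·signedArea(CAB) = 3]
2. C_y = -2  [CA · BD = 7 ∩ 2·signedArea(CAB) = 3]
   → C = (4, -2)

C = (4, -2)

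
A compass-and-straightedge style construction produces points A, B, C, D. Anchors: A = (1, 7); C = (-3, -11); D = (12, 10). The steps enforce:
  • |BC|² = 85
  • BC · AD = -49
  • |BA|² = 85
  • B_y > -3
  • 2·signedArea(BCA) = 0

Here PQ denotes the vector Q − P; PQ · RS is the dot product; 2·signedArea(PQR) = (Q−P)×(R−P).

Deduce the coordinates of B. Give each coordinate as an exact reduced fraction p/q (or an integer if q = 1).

B = (-1, -2)

1. B_x = -1  [2·signedArea(BCA) = 0 ∩ BC · AD = -49]
2. B_y = -2  [2·signedArea(BCA) = 0 ∩ BC · AD = -49]
   → B = (-1, -2)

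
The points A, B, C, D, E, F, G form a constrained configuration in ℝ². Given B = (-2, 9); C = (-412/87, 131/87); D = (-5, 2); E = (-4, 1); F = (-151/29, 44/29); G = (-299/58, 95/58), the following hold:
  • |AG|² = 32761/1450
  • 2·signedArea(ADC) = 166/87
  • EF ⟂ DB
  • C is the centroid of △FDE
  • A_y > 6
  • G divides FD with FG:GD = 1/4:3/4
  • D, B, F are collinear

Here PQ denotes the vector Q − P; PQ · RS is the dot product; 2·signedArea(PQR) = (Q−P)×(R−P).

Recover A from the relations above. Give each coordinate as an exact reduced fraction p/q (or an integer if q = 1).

A = (-476/145, 871/145)

1. A_x = -476/145  [line 43/87·x + 23/87·y + 1/29 = 0 ∩ |AG|² = 32761/1450]
2. A_y = 871/145  [line 43/87·x + 23/87·y + 1/29 = 0 ∩ |AG|² = 32761/1450]
   → A = (-476/145, 871/145)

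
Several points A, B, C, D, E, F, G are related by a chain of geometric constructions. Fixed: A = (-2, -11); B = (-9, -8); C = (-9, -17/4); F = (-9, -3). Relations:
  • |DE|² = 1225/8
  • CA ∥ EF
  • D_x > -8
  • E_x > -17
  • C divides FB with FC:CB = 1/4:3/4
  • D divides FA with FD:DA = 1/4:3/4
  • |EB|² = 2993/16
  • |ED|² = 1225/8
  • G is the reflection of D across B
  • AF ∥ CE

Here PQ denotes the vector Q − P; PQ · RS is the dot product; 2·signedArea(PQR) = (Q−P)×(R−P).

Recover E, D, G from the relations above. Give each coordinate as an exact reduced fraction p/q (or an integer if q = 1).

D = (-29/4, -5)
E = (-16, 15/4)
G = (-43/4, -11)

1. E_x = -16  [CA ∥ EF ∩ AF ∥ CE]
2. E_y = 15/4  [CA ∥ EF ∩ AF ∥ CE]
   → E = (-16, 15/4)
3. D_x = -29/4  [D divides FA with FD:DA = 1/4:3/4]
4. D_y = -5  [D divides FA with FD:DA = 1/4:3/4]
   → D = (-29/4, -5)
5. G_x = -43/4  [G is the reflection of D across B]
6. G_y = -11  [G is the reflection of D across B]
   → G = (-43/4, -11)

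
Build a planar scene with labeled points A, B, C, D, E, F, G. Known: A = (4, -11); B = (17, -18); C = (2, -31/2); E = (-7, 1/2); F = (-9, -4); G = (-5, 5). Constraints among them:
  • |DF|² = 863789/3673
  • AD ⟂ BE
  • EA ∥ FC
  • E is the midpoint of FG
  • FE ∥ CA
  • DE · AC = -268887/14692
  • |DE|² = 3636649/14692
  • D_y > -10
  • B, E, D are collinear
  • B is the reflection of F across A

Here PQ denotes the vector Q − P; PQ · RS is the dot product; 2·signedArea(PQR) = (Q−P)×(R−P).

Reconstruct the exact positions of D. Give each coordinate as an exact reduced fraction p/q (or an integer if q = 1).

1. D_x = 20057/3673  [B, E, D are collinear ∩ AD ⟂ BE]
2. D_y = -33443/3673  [B, E, D are collinear ∩ AD ⟂ BE]
   → D = (20057/3673, -33443/3673)

D = (20057/3673, -33443/3673)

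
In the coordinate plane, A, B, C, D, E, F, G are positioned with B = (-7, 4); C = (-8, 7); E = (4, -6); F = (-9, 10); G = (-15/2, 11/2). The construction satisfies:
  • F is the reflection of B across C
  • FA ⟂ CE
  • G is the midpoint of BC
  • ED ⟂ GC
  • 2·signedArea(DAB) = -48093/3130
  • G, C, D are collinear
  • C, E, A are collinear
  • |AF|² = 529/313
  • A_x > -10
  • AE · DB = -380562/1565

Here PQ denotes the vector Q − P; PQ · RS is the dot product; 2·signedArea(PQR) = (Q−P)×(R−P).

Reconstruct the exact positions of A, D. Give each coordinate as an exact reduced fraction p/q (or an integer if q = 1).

1. A_x = -3116/313  [C, E, A are collinear ∩ FA ⟂ CE]
2. A_y = 2854/313  [C, E, A are collinear ∩ FA ⟂ CE]
   → A = (-3116/313, 2854/313)
3. D_x = -29/10  [G, C, D are collinear ∩ ED ⟂ GC]
4. D_y = -83/10  [G, C, D are collinear ∩ ED ⟂ GC]
   → D = (-29/10, -83/10)

A = (-3116/313, 2854/313)
D = (-29/10, -83/10)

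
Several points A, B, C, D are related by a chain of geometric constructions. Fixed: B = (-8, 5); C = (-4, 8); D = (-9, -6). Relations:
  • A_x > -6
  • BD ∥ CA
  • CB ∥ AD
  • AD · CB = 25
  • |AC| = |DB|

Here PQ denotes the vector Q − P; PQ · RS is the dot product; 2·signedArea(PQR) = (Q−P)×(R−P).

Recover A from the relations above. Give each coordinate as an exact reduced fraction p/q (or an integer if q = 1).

1. A_x = -5  [CB ∥ AD ∩ BD ∥ CA]
2. A_y = -3  [CB ∥ AD ∩ BD ∥ CA]
   → A = (-5, -3)

A = (-5, -3)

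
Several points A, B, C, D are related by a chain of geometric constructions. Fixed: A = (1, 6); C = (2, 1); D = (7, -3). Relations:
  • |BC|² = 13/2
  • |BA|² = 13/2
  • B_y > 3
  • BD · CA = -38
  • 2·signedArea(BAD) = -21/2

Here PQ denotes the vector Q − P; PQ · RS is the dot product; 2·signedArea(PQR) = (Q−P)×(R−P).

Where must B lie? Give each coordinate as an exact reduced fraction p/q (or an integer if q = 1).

B = (3/2, 7/2)

1. B_x = 3/2  [BD · CA = -38 ∩ 2·signedArea(BAD) = -21/2]
2. B_y = 7/2  [BD · CA = -38 ∩ 2·signedArea(BAD) = -21/2]
   → B = (3/2, 7/2)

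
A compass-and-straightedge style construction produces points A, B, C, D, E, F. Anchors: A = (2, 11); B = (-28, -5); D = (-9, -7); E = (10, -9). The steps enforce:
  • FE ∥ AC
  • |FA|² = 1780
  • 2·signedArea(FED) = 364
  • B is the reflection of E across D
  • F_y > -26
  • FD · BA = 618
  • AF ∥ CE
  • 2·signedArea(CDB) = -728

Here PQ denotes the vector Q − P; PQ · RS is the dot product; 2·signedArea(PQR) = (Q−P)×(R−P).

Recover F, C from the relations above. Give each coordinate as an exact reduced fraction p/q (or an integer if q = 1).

C = (32, 27)
F = (-20, -25)

1. F_x = -20  [2·signedArea(FED) = 364 ∩ FD · BA = 618]
2. F_y = -25  [2·signedArea(FED) = 364 ∩ FD · BA = 618]
   → F = (-20, -25)
3. C_x = 32  [AF ∥ CE ∩ FE ∥ AC]
4. C_y = 27  [AF ∥ CE ∩ FE ∥ AC]
   → C = (32, 27)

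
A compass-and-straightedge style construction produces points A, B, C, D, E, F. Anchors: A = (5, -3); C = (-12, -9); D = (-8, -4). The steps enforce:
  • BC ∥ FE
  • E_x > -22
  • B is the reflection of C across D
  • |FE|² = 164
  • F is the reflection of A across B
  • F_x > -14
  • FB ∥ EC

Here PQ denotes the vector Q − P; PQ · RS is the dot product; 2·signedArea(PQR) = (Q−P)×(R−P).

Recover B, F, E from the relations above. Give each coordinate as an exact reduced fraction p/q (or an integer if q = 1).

1. B_x = -4  [B is the reflection of C across D]
2. B_y = 1  [B is the reflection of C across D]
   → B = (-4, 1)
3. F_x = -13  [F is the reflection of A across B]
4. F_y = 5  [F is the reflection of A across B]
   → F = (-13, 5)
5. E_x = -21  [FB ∥ EC ∩ BC ∥ FE]
6. E_y = -5  [FB ∥ EC ∩ BC ∥ FE]
   → E = (-21, -5)

B = (-4, 1)
E = (-21, -5)
F = (-13, 5)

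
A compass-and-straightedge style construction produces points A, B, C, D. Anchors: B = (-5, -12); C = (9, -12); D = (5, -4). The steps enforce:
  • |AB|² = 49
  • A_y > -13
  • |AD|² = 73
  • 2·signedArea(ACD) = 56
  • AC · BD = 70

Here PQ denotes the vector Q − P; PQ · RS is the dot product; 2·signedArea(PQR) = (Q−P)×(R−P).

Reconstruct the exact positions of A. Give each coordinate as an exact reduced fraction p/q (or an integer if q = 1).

A = (2, -12)

1. A_x = 2  [2·signedArea(ACD) = 56 ∩ AC · BD = 70]
2. A_y = -12  [2·signedArea(ACD) = 56 ∩ AC · BD = 70]
   → A = (2, -12)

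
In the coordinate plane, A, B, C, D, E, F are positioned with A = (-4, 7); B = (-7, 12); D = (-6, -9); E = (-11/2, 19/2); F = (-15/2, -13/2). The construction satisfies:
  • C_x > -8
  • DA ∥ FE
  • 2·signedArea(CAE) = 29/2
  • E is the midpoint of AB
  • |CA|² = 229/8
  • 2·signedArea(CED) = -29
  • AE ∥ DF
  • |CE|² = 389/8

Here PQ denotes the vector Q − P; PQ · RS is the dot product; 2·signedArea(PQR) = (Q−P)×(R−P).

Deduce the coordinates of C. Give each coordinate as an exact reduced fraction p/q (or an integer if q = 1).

C = (-29/4, 11/4)

1. C_x = -29/4  [2·signedArea(CAE) = 29/2 ∩ 2·signedArea(CED) = -29]
2. C_y = 11/4  [2·signedArea(CAE) = 29/2 ∩ 2·signedArea(CED) = -29]
   → C = (-29/4, 11/4)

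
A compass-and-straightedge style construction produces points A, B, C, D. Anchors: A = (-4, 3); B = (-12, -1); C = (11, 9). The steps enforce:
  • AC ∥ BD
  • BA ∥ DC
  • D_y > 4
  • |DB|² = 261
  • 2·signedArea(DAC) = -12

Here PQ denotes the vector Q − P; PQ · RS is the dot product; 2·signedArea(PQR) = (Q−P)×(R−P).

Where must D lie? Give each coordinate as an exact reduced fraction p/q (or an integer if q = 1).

D = (3, 5)

1. D_x = 3  [BA ∥ DC ∩ AC ∥ BD]
2. D_y = 5  [BA ∥ DC ∩ AC ∥ BD]
   → D = (3, 5)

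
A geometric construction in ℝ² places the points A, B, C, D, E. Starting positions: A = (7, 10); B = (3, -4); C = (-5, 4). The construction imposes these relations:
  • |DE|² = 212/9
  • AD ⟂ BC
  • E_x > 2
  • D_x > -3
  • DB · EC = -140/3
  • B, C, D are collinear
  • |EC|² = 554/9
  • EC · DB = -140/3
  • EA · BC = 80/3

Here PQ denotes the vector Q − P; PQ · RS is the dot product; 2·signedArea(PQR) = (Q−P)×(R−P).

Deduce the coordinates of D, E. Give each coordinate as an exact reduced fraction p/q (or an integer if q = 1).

D = (-2, 1)
E = (8/3, 7/3)

1. D_x = -2  [B, C, D are collinear ∩ AD ⟂ BC]
2. D_y = 1  [B, C, D are collinear ∩ AD ⟂ BC]
   → D = (-2, 1)
3. E_x = 8/3  [line 8·x + -8·y + -8/3 = 0 ∩ |EC|² = 554/9]
4. E_y = 7/3  [line 8·x + -8·y + -8/3 = 0 ∩ |EC|² = 554/9]
   → E = (8/3, 7/3)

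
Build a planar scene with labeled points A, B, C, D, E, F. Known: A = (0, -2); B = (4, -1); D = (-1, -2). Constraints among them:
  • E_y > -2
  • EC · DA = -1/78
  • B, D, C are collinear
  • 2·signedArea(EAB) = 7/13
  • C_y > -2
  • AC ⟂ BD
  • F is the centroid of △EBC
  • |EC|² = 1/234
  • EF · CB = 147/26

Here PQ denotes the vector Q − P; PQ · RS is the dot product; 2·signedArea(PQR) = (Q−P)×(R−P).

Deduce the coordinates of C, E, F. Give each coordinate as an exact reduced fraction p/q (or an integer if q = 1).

1. C_x = -1/26  [B, D, C are collinear ∩ AC ⟂ BD]
2. C_y = -47/26  [B, D, C are collinear ∩ AC ⟂ BD]
   → C = (-1/26, -47/26)
3. E_x = -1/39  [EC · DA = -1/78 ∩ 2·signedArea(EAB) = 7/13]
4. E_y = -73/39  [EC · DA = -1/78 ∩ 2·signedArea(EAB) = 7/13]
   → E = (-1/39, -73/39)
5. F_x = 307/234  [F is the centroid of △EBC]
6. F_y = -365/234  [F is the centroid of △EBC]
   → F = (307/234, -365/234)

C = (-1/26, -47/26)
E = (-1/39, -73/39)
F = (307/234, -365/234)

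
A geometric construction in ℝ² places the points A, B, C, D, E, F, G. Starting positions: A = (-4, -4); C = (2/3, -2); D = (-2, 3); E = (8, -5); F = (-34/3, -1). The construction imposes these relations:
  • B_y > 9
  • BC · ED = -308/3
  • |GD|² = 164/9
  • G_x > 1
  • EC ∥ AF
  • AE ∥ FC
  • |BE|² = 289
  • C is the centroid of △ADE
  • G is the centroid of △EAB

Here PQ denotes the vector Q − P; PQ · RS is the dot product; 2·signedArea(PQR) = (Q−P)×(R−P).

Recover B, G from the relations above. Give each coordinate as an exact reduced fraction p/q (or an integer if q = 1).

1. B_x = 0  [line 10·x + -8·y + 80 = 0 ∩ |BE|² = 289]
2. B_y = 10  [line 10·x + -8·y + 80 = 0 ∩ |BE|² = 289]
   → B = (0, 10)
3. G_x = 4/3  [G is the centroid of △EAB]
4. G_y = 1/3  [G is the centroid of △EAB]
   → G = (4/3, 1/3)

B = (0, 10)
G = (4/3, 1/3)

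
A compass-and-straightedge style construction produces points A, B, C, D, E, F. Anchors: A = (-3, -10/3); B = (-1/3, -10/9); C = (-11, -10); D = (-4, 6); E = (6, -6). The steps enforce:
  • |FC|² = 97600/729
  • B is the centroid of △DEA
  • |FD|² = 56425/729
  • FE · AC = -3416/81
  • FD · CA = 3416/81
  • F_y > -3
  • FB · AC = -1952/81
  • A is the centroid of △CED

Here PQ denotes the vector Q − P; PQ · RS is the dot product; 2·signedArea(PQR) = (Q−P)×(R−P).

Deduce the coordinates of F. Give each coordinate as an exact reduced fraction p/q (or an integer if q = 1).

1. F_x = -19/9  [line -8·x + -20/3·y + -2768/81 = 0 ∩ |FC|² = 97600/729]
2. F_y = -70/27  [line -8·x + -20/3·y + -2768/81 = 0 ∩ |FC|² = 97600/729]
   → F = (-19/9, -70/27)

F = (-19/9, -70/27)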